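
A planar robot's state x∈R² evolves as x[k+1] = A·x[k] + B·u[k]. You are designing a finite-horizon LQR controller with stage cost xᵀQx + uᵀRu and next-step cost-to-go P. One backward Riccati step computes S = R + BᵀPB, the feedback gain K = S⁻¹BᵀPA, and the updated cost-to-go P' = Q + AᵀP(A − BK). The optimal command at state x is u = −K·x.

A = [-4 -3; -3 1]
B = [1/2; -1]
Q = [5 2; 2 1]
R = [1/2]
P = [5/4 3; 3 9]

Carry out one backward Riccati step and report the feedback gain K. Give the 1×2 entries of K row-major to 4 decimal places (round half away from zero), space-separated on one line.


BᵀP = [-2.3750 -7.5000]
S = R + BᵀPB = [1/2] + [6.3125] = [6.8125]
BᵀPA = [32.0000 -0.3750]
K = S⁻¹·BᵀPA = [4.6972 -0.0550]
A−BK = [-6.3486 -2.9725; 1.6972 0.9450]
AᵀP(A−BK) = [22.6881 4.7615; 4.7615 2.2294]
P' = Q + AᵀP(A−BK) = [27.6881 6.7615; 6.7615 3.2294]
tr(P') = 30.9174

4.6972 -0.0550


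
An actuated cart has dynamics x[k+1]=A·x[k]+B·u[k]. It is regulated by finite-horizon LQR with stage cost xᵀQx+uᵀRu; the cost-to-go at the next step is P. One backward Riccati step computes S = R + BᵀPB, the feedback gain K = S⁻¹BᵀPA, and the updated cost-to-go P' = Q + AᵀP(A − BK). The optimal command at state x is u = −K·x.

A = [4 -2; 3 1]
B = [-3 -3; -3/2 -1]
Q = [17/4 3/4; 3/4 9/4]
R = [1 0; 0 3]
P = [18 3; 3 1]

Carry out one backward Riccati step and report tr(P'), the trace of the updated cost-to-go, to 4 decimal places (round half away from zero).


BᵀP = [-58.5000 -10.5000; -57.0000 -10.0000]
S = R + BᵀPB = [1 0; 0 3] + [191.2500 186.0000; 186.0000 181.0000] = [192.2500 186.0000; 186.0000 184.0000]
BᵀPA = [-265.5000 106.5000; -258.0000 104.0000]
K = S⁻¹·BᵀPA = [-1.1105 0.3239; -0.2796 0.2378]
A−BK = [-0.1703 -0.3149; 1.0546 1.7237]
AᵀP(A−BK) = [2.0244 0.3470; 0.3470 1.7738]
P' = Q + AᵀP(A−BK) = [6.2744 1.0970; 1.0970 4.0238]
tr(P') = 10.2982

10.2982


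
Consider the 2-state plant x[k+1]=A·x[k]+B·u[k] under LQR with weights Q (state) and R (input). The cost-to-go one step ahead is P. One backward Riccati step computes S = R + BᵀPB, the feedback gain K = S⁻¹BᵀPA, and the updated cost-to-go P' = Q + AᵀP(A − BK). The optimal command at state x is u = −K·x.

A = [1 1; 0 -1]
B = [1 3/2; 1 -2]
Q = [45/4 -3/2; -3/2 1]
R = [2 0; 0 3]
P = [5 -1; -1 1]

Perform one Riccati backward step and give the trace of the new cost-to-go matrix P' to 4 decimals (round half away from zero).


BᵀP = [4.0000 0.0000; 9.5000 -3.5000]
S = R + BᵀPB = [2 0; 0 3] + [4.0000 6.0000; 6.0000 21.2500] = [6.0000 6.0000; 6.0000 24.2500]
BᵀPA = [4.0000 4.0000; 9.5000 13.0000]
K = S⁻¹·BᵀPA = [0.3653 0.1735; 0.3014 0.4932]
A−BK = [0.1826 0.0868; 0.2374 -0.1872]
AᵀP(A−BK) = [0.6758 0.6210; 0.6210 0.8950]
P' = Q + AᵀP(A−BK) = [11.9258 -0.8790; -0.8790 1.8950]
tr(P') = 13.8208

13.8208


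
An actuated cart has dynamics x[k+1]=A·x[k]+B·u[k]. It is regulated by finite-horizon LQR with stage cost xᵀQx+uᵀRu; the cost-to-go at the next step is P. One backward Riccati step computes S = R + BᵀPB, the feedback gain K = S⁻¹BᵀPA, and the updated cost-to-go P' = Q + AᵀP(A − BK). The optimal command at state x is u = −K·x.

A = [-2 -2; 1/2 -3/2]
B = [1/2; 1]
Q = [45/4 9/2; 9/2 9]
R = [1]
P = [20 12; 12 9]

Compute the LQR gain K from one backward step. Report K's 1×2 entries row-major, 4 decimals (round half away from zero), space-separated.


BᵀP = [22.0000 15.0000]
S = R + BᵀPB = [1] + [26.0000] = [27.0000]
BᵀPA = [-36.5000 -66.5000]
K = S⁻¹·BᵀPA = [-1.3519 -2.4630]
A−BK = [-1.3241 -0.7685; 1.8519 0.9630]
AᵀP(A−BK) = [8.9074 7.3519; 7.3519 8.4630]
P' = Q + AᵀP(A−BK) = [20.1574 11.8519; 11.8519 17.4630]
tr(P') = 37.6204

-1.3519 -2.4630


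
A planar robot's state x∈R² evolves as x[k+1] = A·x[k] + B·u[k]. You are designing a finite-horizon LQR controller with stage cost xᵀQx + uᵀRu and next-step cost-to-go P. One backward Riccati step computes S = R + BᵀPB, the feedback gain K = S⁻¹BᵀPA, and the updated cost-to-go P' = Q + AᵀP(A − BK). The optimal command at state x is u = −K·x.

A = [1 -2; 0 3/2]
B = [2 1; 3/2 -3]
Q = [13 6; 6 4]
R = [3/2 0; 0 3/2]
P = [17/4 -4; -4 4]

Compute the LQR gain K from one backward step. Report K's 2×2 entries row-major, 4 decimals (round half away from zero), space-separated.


0.1663 -0.2898 0.2257 -0.8219

BᵀP = [2.5000 -2.0000; 16.2500 -16.0000]
S = R + BᵀPB = [3/2 0; 0 3/2] + [2.0000 8.5000; 8.5000 64.2500] = [3.5000 8.5000; 8.5000 65.7500]
BᵀPA = [2.5000 -8.0000; 16.2500 -56.5000]
K = S⁻¹·BᵀPA = [0.1663 -0.2898; 0.2257 -0.8219]
A−BK = [0.4418 -0.5986; 0.4276 -0.5309]
AᵀP(A−BK) = [0.1675 -0.4204; -0.4204 1.2470]
P' = Q + AᵀP(A−BK) = [13.1675 5.5796; 5.5796 5.2470]
tr(P') = 18.4145


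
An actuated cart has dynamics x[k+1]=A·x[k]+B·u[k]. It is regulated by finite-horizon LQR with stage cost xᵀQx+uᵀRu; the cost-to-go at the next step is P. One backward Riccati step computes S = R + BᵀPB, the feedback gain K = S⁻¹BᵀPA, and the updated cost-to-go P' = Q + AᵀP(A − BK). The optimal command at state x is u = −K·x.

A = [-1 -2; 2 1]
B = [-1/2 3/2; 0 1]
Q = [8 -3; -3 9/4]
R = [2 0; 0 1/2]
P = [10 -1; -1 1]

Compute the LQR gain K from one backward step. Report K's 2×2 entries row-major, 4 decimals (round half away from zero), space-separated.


0.4615 0.4615 -0.5604 -1.2033

BᵀP = [-5.0000 0.5000; 14.0000 -0.5000]
S = R + BᵀPB = [2 0; 0 1/2] + [2.5000 -7.0000; -7.0000 20.5000] = [4.5000 -7.0000; -7.0000 21.0000]
BᵀPA = [6.0000 10.5000; -15.0000 -28.5000]
K = S⁻¹·BᵀPA = [0.4615 0.4615; -0.5604 -1.2033]
A−BK = [0.0714 0.0357; 2.5604 2.2033]
AᵀP(A−BK) = [6.8242 6.1813; 6.1813 5.8599]
P' = Q + AᵀP(A−BK) = [14.8242 3.1813; 3.1813 8.1099]
tr(P') = 22.9341


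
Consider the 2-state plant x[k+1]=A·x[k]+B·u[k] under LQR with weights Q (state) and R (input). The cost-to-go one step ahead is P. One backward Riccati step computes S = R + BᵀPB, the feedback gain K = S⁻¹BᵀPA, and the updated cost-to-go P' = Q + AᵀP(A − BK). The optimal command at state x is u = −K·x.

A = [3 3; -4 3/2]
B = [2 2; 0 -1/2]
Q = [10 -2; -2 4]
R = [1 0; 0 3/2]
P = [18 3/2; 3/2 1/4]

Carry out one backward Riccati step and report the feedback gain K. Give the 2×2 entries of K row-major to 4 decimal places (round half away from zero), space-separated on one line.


BᵀP = [36.0000 3.0000; 35.2500 2.8750]
S = R + BᵀPB = [1 0; 0 3/2] + [72.0000 70.5000; 70.5000 69.0625] = [73.0000 70.5000; 70.5000 70.5625]
BᵀPA = [96.0000 112.5000; 94.2500 110.0625]
K = S⁻¹·BᵀPA = [0.7155 0.9893; 0.6208 0.5714]
A−BK = [0.3273 -0.1213; -3.6896 1.7857]
AᵀP(A−BK) = [2.7988 0.4262; 0.4262 1.8806]
P' = Q + AᵀP(A−BK) = [12.7988 -1.5738; -1.5738 5.8806]
tr(P') = 18.6794

0.7155 0.9893 0.6208 0.5714


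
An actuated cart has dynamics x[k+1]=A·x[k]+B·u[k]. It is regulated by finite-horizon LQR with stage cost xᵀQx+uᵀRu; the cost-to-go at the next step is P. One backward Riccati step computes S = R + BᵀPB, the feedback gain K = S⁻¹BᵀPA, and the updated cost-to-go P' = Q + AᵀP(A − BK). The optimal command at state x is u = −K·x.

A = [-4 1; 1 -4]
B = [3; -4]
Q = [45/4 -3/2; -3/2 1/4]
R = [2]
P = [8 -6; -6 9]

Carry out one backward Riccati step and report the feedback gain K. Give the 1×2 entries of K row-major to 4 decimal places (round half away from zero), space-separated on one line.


BᵀP = [48.0000 -54.0000]
S = R + BᵀPB = [2] + [360.0000] = [362.0000]
BᵀPA = [-246.0000 264.0000]
K = S⁻¹·BᵀPA = [-0.6796 0.7293]
A−BK = [-1.9613 -1.1878; -1.7182 -1.0829]
AᵀP(A−BK) = [17.8287 9.4033; 9.4033 7.4696]
P' = Q + AᵀP(A−BK) = [29.0787 7.9033; 7.9033 7.7196]
tr(P') = 36.7983

-0.6796 0.7293


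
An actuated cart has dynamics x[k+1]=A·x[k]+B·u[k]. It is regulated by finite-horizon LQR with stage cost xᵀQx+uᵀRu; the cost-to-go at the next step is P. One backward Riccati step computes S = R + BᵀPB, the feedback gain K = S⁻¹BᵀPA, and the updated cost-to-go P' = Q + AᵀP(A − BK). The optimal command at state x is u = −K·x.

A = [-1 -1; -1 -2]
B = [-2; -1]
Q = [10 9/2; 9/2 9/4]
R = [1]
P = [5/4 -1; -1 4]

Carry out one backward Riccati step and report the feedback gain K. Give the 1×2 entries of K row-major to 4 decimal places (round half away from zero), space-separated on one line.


0.5833 0.9167

BᵀP = [-1.5000 -2.0000]
S = R + BᵀPB = [1] + [5.0000] = [6.0000]
BᵀPA = [3.5000 5.5000]
K = S⁻¹·BᵀPA = [0.5833 0.9167]
A−BK = [0.1667 0.8333; -0.4167 -1.0833]
AᵀP(A−BK) = [1.2083 3.0417; 3.0417 8.2083]
P' = Q + AᵀP(A−BK) = [11.2083 7.5417; 7.5417 10.4583]
tr(P') = 21.6667


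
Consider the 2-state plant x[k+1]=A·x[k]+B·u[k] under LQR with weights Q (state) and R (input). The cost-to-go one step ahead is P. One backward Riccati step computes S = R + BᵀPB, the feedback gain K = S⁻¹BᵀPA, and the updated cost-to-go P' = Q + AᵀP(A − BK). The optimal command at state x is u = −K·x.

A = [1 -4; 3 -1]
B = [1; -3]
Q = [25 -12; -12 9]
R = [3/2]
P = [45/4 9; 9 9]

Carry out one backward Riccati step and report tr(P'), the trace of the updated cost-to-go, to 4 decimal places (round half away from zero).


BᵀP = [-15.7500 -18.0000]
S = R + BᵀPB = [3/2] + [38.2500] = [39.7500]
BᵀPA = [-69.7500 81.0000]
K = S⁻¹·BᵀPA = [-1.7547 2.0377]
A−BK = [2.7547 -6.0377; -2.2642 5.1132]
AᵀP(A−BK) = [23.8585 -46.8679; -46.8679 95.9434]
P' = Q + AᵀP(A−BK) = [48.8585 -58.8679; -58.8679 104.9434]
tr(P') = 153.8019

153.8019


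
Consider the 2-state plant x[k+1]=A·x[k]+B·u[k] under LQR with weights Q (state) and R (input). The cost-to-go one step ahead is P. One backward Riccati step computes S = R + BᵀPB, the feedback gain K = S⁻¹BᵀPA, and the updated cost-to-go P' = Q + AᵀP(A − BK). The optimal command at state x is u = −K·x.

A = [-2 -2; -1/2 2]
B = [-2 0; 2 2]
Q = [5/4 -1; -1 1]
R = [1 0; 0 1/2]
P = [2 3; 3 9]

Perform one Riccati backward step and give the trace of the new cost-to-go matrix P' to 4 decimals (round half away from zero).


BᵀP = [2.0000 12.0000; 6.0000 18.0000]
S = R + BᵀPB = [1 0; 0 1/2] + [20.0000 24.0000; 24.0000 36.0000] = [21.0000 24.0000; 24.0000 36.5000]
BᵀPA = [-10.0000 20.0000; -21.0000 24.0000]
K = S⁻¹·BᵀPA = [0.7297 0.8084; -1.0551 0.1260]
A−BK = [-0.5407 -0.3832; 0.1509 0.1312]
AᵀP(A−BK) = [1.3891 0.7297; 0.7297 0.8084]
P' = Q + AᵀP(A−BK) = [2.6391 -0.2703; -0.2703 1.8084]
tr(P') = 4.4475

4.4475


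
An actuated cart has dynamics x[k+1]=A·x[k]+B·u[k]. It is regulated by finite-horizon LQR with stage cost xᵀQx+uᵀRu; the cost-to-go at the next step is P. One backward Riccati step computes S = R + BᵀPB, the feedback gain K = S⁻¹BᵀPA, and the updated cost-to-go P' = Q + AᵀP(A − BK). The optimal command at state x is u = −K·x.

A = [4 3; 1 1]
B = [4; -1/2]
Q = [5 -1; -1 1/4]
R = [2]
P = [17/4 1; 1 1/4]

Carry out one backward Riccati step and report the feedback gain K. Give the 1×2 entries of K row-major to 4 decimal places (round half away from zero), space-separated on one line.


1.0577 0.8079

BᵀP = [16.5000 3.8750]
S = R + BᵀPB = [2] + [64.0625] = [66.0625]
BᵀPA = [69.8750 53.3750]
K = S⁻¹·BᵀPA = [1.0577 0.8079]
A−BK = [-0.2308 -0.2318; 1.5289 1.4040]
AᵀP(A−BK) = [2.3425 1.7947; 1.7947 1.3758]
P' = Q + AᵀP(A−BK) = [7.3425 0.7947; 0.7947 1.6258]
tr(P') = 8.9683


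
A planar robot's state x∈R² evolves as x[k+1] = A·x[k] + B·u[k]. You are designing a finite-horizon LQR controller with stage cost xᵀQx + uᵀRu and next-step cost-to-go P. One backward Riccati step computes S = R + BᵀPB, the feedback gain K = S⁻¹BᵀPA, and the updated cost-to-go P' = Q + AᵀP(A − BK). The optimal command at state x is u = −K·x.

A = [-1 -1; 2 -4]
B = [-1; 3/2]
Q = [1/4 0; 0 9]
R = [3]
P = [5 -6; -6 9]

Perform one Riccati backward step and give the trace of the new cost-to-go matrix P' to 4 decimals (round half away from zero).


BᵀP = [-14.0000 19.5000]
S = R + BᵀPB = [3] + [43.2500] = [46.2500]
BᵀPA = [53.0000 -64.0000]
K = S⁻¹·BᵀPA = [1.1459 -1.3838]
A−BK = [0.1459 -2.3838; 0.2811 -1.9243]
AᵀP(A−BK) = [4.2649 -5.6595; -5.6595 12.4378]
P' = Q + AᵀP(A−BK) = [4.5149 -5.6595; -5.6595 21.4378]
tr(P') = 25.9527

25.9527


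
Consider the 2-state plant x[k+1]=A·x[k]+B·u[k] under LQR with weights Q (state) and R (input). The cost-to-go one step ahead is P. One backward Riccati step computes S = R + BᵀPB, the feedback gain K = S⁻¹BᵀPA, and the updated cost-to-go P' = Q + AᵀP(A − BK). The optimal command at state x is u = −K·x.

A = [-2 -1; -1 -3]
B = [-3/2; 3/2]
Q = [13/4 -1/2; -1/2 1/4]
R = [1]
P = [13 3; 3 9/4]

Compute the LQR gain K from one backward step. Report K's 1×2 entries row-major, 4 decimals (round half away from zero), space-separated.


1.4269 0.8424

BᵀP = [-15.0000 -1.1250]
S = R + BᵀPB = [1] + [20.8125] = [21.8125]
BᵀPA = [31.1250 18.3750]
K = S⁻¹·BᵀPA = [1.4269 0.8424]
A−BK = [0.1404 0.2636; -3.1404 -4.2636]
AᵀP(A−BK) = [21.8367 27.5301; 27.5301 35.7708]
P' = Q + AᵀP(A−BK) = [25.0867 27.0301; 27.0301 36.0208]
tr(P') = 61.1074


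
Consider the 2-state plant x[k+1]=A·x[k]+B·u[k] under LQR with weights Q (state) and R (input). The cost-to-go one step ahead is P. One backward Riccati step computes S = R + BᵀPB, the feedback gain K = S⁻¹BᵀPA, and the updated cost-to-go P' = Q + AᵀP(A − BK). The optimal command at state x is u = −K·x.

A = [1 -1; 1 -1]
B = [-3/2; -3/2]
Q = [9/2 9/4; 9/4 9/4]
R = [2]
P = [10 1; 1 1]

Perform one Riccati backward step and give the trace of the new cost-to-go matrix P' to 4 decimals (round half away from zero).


BᵀP = [-16.5000 -3.0000]
S = R + BᵀPB = [2] + [29.2500] = [31.2500]
BᵀPA = [-19.5000 19.5000]
K = S⁻¹·BᵀPA = [-0.6240 0.6240]
A−BK = [0.0640 -0.0640; 0.0640 -0.0640]
AᵀP(A−BK) = [0.8320 -0.8320; -0.8320 0.8320]
P' = Q + AᵀP(A−BK) = [5.3320 1.4180; 1.4180 3.0820]
tr(P') = 8.4140

8.4140


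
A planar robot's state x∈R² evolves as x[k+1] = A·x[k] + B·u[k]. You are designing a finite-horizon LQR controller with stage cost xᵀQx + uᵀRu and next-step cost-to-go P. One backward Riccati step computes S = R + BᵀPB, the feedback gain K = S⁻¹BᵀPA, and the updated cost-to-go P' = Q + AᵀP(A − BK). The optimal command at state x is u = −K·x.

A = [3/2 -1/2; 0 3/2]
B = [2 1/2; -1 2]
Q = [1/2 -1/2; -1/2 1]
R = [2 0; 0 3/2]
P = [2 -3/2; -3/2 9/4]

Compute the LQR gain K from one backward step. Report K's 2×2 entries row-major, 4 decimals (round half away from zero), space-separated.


0.4975 -0.3916 0.1069 0.4487

BᵀP = [5.5000 -5.2500; -2.0000 3.7500]
S = R + BᵀPB = [2 0; 0 3/2] + [16.2500 -7.7500; -7.7500 6.5000] = [18.2500 -7.7500; -7.7500 8.0000]
BᵀPA = [8.2500 -10.6250; -3.0000 6.6250]
K = S⁻¹·BᵀPA = [0.4975 -0.3916; 0.1069 0.4487]
A−BK = [0.4516 0.0589; 0.2836 0.2109]
AᵀP(A−BK) = [0.7167 -0.2978; -0.2978 0.6785]
P' = Q + AᵀP(A−BK) = [1.2167 -0.7978; -0.7978 1.6785]
tr(P') = 2.8953


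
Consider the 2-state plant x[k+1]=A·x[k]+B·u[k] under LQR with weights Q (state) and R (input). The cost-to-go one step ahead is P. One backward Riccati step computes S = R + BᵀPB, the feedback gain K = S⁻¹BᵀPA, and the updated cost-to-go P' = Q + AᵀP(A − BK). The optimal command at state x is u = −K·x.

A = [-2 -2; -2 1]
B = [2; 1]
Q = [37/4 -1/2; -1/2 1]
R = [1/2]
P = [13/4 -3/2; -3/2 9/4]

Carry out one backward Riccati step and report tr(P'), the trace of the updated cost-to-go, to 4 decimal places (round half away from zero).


22.2372

BᵀP = [5.0000 -0.7500]
S = R + BᵀPB = [1/2] + [9.2500] = [9.7500]
BᵀPA = [-8.5000 -10.7500]
K = S⁻¹·BᵀPA = [-0.8718 -1.1026]
A−BK = [-0.2564 0.2051; -1.1282 2.1026]
AᵀP(A−BK) = [2.5897 -3.8718; -3.8718 9.3974]
P' = Q + AᵀP(A−BK) = [11.8397 -4.3718; -4.3718 10.3974]
tr(P') = 22.2372


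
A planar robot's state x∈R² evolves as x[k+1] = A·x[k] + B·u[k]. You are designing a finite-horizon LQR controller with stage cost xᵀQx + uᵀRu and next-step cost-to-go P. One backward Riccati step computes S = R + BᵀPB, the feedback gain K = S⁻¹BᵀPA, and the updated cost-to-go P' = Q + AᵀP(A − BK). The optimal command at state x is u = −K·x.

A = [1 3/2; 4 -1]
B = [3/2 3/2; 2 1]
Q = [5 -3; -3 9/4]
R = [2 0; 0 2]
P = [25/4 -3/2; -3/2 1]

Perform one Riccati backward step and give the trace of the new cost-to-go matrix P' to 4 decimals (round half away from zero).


BᵀP = [6.3750 -0.2500; 7.8750 -1.2500]
S = R + BᵀPB = [2 0; 0 2] + [9.0625 9.3125; 9.3125 10.5625] = [11.0625 9.3125; 9.3125 12.5625]
BᵀPA = [5.3750 9.8125; 2.8750 13.0625]
K = S⁻¹·BᵀPA = [0.7799 0.0311; -0.3493 1.0167]
A−BK = [0.3541 -0.0718; 2.7895 -2.0789]
AᵀP(A−BK) = [7.0622 -5.2153; -5.2153 5.9761]
P' = Q + AᵀP(A−BK) = [12.0622 -8.2153; -8.2153 8.2261]
tr(P') = 20.2883

20.2883


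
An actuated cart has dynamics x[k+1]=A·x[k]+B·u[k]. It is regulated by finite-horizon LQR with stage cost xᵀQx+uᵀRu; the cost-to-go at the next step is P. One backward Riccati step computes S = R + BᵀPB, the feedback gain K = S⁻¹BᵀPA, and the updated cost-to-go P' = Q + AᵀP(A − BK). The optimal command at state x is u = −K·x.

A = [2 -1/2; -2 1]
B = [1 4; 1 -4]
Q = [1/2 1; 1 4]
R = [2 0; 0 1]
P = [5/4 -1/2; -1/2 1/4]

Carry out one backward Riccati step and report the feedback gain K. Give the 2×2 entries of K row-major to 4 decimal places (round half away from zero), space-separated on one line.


BᵀP = [0.7500 -0.2500; 7.0000 -3.0000]
S = R + BᵀPB = [2 0; 0 1] + [0.5000 4.0000; 4.0000 40.0000] = [2.5000 4.0000; 4.0000 41.0000]
BᵀPA = [2.0000 -0.6250; 20.0000 -6.5000]
K = S⁻¹·BᵀPA = [0.0231 0.0043; 0.4855 -0.1590]
A−BK = [0.0347 0.1315; -0.0809 0.3598]
AᵀP(A−BK) = [0.2428 -0.0795; -0.0795 0.0320]
P' = Q + AᵀP(A−BK) = [0.7428 0.9205; 0.9205 4.0320]
tr(P') = 4.7747

0.0231 0.0043 0.4855 -0.1590


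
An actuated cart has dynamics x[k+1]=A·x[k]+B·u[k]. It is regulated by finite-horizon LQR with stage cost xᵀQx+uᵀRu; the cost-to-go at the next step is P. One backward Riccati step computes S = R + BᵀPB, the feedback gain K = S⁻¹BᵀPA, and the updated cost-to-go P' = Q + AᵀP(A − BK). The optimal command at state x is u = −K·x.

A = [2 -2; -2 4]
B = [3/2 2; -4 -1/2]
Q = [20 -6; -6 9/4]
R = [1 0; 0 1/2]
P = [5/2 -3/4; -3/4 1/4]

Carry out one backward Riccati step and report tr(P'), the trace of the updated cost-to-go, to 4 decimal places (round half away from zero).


23.3056

BᵀP = [6.7500 -2.1250; 5.3750 -1.6250]
S = R + BᵀPB = [1 0; 0 1/2] + [18.6250 14.5625; 14.5625 11.5625] = [19.6250 14.5625; 14.5625 12.0625]
BᵀPA = [17.7500 -22.0000; 14.0000 -17.2500]
K = S⁻¹·BᵀPA = [0.4150 -0.5747; 0.6596 -0.7363]
A−BK = [0.0583 0.3345; -0.0101 1.3331]
AᵀP(A−BK) = [0.3992 -0.4917; -0.4917 0.6564]
P' = Q + AᵀP(A−BK) = [20.3992 -6.4917; -6.4917 2.9064]
tr(P') = 23.3056


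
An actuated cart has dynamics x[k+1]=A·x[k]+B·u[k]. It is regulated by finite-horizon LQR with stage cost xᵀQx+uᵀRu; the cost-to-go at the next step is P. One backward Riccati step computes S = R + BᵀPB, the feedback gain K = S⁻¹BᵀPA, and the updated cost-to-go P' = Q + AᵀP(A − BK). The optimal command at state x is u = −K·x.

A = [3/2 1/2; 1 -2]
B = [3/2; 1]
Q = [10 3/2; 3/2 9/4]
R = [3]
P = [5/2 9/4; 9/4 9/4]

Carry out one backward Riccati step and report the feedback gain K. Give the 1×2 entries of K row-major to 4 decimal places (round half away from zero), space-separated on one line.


BᵀP = [6.0000 5.6250]
S = R + BᵀPB = [3] + [14.6250] = [17.6250]
BᵀPA = [14.6250 -8.2500]
K = S⁻¹·BᵀPA = [0.8298 -0.4681]
A−BK = [0.2553 1.2021; 0.1702 -1.5319]
AᵀP(A−BK) = [2.4894 -1.4043; -1.4043 1.2633]
P' = Q + AᵀP(A−BK) = [12.4894 0.0957; 0.0957 3.5133]
tr(P') = 16.0027

0.8298 -0.4681


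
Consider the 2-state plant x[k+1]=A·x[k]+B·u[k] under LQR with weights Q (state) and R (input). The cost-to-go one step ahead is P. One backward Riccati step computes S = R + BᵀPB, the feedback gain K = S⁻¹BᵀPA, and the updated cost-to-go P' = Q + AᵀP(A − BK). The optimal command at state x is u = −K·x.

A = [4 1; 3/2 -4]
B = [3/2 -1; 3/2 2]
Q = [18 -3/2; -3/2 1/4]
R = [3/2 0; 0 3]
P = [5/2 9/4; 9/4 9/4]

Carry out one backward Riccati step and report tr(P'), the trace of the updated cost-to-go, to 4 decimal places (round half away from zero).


BᵀP = [7.1250 6.7500; 2.0000 2.2500]
S = R + BᵀPB = [3/2 0; 0 3] + [20.8125 6.3750; 6.3750 2.5000] = [22.3125 6.3750; 6.3750 5.5000]
BᵀPA = [38.6250 -19.8750; 11.3750 -7.0000]
K = S⁻¹·BᵀPA = [1.7047 -0.7881; 0.0922 -0.3592]
A−BK = [1.5351 1.8230; -1.2416 -2.0994]
AᵀP(A−BK) = [5.1678 -1.5977; -1.5977 2.3215]
P' = Q + AᵀP(A−BK) = [23.1678 -3.0977; -3.0977 2.5715]
tr(P') = 25.7393

25.7393


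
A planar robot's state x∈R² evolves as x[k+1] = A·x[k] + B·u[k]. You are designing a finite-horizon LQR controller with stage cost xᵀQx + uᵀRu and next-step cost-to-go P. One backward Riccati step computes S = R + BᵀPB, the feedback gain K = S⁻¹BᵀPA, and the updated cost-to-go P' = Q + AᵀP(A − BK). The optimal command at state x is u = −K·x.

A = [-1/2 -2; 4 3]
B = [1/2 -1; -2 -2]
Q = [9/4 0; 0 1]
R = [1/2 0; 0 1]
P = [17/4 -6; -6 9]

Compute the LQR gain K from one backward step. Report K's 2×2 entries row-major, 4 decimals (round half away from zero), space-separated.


-1.6014 -1.7771 -0.4194 -0.1139

BᵀP = [14.1250 -21.0000; 7.7500 -12.0000]
S = R + BᵀPB = [1/2 0; 0 1] + [49.0625 27.8750; 27.8750 16.2500] = [49.5625 27.8750; 27.8750 17.2500]
BᵀPA = [-91.0625 -91.2500; -51.8750 -51.5000]
K = S⁻¹·BᵀPA = [-1.6014 -1.7771; -0.4194 -0.1139]
A−BK = [-0.1187 -1.2253; -0.0417 -0.7819]
AᵀP(A−BK) = [1.4743 1.5188; 1.5188 1.9783]
P' = Q + AᵀP(A−BK) = [3.7243 1.5188; 1.5188 2.9783]
tr(P') = 6.7027


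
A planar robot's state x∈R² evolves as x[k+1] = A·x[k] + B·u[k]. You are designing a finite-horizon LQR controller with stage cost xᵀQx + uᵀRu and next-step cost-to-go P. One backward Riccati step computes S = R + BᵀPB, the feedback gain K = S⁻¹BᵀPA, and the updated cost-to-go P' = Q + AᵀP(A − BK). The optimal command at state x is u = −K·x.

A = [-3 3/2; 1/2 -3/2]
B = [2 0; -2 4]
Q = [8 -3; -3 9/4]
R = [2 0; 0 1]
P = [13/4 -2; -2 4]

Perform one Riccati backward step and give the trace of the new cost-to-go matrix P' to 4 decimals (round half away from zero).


15.0278

BᵀP = [10.5000 -12.0000; -8.0000 16.0000]
S = R + BᵀPB = [2 0; 0 1] + [45.0000 -48.0000; -48.0000 64.0000] = [47.0000 -48.0000; -48.0000 65.0000]
BᵀPA = [-37.5000 33.7500; 32.0000 -36.0000]
K = S⁻¹·BᵀPA = [-1.2004 0.6202; -0.3941 -0.0959]
A−BK = [-0.5992 0.2597; -0.3242 0.1238]
AᵀP(A−BK) = [3.8475 -1.8006; -1.8006 0.9303]
P' = Q + AᵀP(A−BK) = [11.8475 -4.8006; -4.8006 3.1803]
tr(P') = 15.0278


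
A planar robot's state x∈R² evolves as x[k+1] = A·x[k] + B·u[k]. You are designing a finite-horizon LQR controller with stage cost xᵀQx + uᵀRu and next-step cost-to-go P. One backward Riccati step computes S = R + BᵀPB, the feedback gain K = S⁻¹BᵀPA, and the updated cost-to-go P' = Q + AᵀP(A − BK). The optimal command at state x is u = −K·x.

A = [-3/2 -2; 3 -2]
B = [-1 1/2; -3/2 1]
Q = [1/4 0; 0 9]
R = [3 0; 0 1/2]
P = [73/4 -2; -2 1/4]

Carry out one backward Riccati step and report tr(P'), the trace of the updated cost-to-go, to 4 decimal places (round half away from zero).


21.6975

BᵀP = [-15.2500 1.6250; 7.1250 -0.7500]
S = R + BᵀPB = [3 0; 0 1/2] + [12.8125 -6.0000; -6.0000 2.8125] = [15.8125 -6.0000; -6.0000 3.3125]
BᵀPA = [27.7500 27.2500; -12.9375 -12.7500]
K = S⁻¹·BᵀPA = [0.8729 0.8404; -2.3246 -2.3267]
A−BK = [0.5352 0.0038; 6.6339 1.5874]
AᵀP(A−BK) = [7.0156 5.8254; 5.8254 5.4319]
P' = Q + AᵀP(A−BK) = [7.2656 5.8254; 5.8254 14.4319]
tr(P') = 21.6975


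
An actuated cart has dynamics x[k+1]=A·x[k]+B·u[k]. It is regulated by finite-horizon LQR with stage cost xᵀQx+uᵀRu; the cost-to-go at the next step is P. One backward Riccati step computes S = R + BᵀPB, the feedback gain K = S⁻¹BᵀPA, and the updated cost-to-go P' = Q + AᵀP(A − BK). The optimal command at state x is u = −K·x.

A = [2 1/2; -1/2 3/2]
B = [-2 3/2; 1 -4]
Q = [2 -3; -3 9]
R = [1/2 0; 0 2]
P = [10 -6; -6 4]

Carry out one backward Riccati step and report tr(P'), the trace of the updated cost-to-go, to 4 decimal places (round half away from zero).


11.7859

BᵀP = [-26.0000 16.0000; 39.0000 -25.0000]
S = R + BᵀPB = [1/2 0; 0 2] + [68.0000 -103.0000; -103.0000 158.5000] = [68.5000 -103.0000; -103.0000 160.5000]
BᵀPA = [-60.0000 11.0000; 90.5000 -18.0000]
K = S⁻¹·BᵀPA = [-0.8008 -0.2297; 0.0500 -0.2596]
A−BK = [0.3235 0.4299; 0.5006 0.6914]
AᵀP(A−BK) = [0.4312 0.2080; 0.2080 0.3546]
P' = Q + AᵀP(A−BK) = [2.4312 -2.7920; -2.7920 9.3546]
tr(P') = 11.7859


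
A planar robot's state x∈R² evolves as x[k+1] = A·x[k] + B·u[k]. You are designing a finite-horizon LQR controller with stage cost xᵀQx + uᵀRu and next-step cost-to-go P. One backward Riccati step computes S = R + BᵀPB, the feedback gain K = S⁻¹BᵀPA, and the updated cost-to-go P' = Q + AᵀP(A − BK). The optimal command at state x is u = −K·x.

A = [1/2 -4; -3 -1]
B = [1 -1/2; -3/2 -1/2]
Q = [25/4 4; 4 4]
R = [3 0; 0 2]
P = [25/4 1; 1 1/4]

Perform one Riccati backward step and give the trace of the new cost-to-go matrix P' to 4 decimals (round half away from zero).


44.9338

BᵀP = [4.7500 0.6250; -3.6250 -0.6250]
S = R + BᵀPB = [3 0; 0 2] + [3.8125 -2.6875; -2.6875 2.1250] = [6.8125 -2.6875; -2.6875 4.1250]
BᵀPA = [0.5000 -19.6250; 0.0625 15.1250]
K = S⁻¹·BᵀPA = [0.1068 -1.9304; 0.0848 2.4090]
A−BK = [0.4355 -0.8651; -2.7974 -2.6911]
AᵀP(A−BK) = [0.7538 0.5646; 0.5646 33.9300]
P' = Q + AᵀP(A−BK) = [7.0038 4.5646; 4.5646 37.9300]
tr(P') = 44.9338


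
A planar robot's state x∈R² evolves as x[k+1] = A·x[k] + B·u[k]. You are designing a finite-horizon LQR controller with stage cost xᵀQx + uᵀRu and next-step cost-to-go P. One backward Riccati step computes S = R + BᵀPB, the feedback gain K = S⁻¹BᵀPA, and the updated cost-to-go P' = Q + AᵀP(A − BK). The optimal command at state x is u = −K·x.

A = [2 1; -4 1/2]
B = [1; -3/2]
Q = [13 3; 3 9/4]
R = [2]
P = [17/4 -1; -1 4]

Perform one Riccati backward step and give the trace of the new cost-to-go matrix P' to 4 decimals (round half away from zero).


BᵀP = [5.7500 -7.0000]
S = R + BᵀPB = [2] + [16.2500] = [18.2500]
BᵀPA = [39.5000 2.2500]
K = S⁻¹·BᵀPA = [2.1644 0.1233]
A−BK = [-0.1644 0.8767; -0.7534 0.6849]
AᵀP(A−BK) = [11.5068 -1.3699; -1.3699 3.9726]
P' = Q + AᵀP(A−BK) = [24.5068 1.6301; 1.6301 6.2226]
tr(P') = 30.7295

30.7295


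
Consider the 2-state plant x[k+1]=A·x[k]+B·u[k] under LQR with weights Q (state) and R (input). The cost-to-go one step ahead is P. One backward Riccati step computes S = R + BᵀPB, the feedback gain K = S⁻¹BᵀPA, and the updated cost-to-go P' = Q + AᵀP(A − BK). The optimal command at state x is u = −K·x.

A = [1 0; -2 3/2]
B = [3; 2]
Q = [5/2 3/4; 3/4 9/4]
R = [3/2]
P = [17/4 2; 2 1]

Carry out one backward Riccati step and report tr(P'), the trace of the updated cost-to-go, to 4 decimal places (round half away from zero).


BᵀP = [16.7500 8.0000]
S = R + BᵀPB = [3/2] + [66.2500] = [67.7500]
BᵀPA = [0.7500 12.0000]
K = S⁻¹·BᵀPA = [0.0111 0.1771]
A−BK = [0.9668 -0.5314; -2.0221 1.1458]
AᵀP(A−BK) = [0.2417 -0.1328; -0.1328 0.1245]
P' = Q + AᵀP(A−BK) = [2.7417 0.6172; 0.6172 2.3745]
tr(P') = 5.1162

5.1162


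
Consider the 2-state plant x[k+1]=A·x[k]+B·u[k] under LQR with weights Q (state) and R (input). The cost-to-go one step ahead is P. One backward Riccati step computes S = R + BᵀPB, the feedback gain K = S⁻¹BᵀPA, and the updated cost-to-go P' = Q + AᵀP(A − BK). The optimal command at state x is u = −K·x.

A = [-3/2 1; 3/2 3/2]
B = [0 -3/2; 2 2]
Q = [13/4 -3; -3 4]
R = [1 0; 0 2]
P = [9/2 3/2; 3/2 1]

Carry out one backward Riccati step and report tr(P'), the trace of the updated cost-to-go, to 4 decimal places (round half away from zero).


BᵀP = [3.0000 2.0000; -3.7500 -0.2500]
S = R + BᵀPB = [1 0; 0 2] + [4.0000 -0.5000; -0.5000 5.1250] = [5.0000 -0.5000; -0.5000 7.1250]
BᵀPA = [-1.5000 6.0000; 5.2500 -4.1250]
K = S⁻¹·BᵀPA = [-0.2279 1.1502; 0.7208 -0.4982]
A−BK = [-0.4187 0.2527; 0.5141 0.1961]
AᵀP(A−BK) = [1.4987 -1.2840; -1.2840 2.2937]
P' = Q + AᵀP(A−BK) = [4.7487 -4.2840; -4.2840 6.2937]
tr(P') = 11.0424

11.0424


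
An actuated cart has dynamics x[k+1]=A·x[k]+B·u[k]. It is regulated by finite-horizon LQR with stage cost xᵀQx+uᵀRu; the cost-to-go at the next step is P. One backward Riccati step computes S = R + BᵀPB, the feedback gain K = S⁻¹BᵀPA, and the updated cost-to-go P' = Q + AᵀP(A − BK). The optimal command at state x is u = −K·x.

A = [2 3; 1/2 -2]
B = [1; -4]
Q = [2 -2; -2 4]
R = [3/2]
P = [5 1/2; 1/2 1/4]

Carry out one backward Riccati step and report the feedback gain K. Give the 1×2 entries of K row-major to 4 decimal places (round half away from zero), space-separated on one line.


0.8846 1.5385

BᵀP = [3.0000 -0.5000]
S = R + BᵀPB = [3/2] + [5.0000] = [6.5000]
BᵀPA = [5.7500 10.0000]
K = S⁻¹·BᵀPA = [0.8846 1.5385]
A−BK = [1.1154 1.4615; 4.0385 4.1538]
AᵀP(A−BK) = [15.9760 19.6538; 19.6538 24.6154]
P' = Q + AᵀP(A−BK) = [17.9760 17.6538; 17.6538 28.6154]
tr(P') = 46.5913


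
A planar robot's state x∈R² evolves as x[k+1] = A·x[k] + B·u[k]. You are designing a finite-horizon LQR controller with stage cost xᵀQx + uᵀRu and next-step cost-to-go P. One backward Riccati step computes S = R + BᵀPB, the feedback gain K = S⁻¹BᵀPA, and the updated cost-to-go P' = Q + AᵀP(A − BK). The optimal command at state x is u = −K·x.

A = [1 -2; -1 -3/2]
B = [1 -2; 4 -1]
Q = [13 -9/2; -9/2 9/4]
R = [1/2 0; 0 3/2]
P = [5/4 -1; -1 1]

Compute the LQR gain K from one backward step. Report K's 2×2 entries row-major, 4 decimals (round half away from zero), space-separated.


BᵀP = [-2.7500 3.0000; -1.5000 1.0000]
S = R + BᵀPB = [1/2 0; 0 3/2] + [9.2500 2.5000; 2.5000 2.0000] = [9.7500 2.5000; 2.5000 3.5000]
BᵀPA = [-5.7500 1.0000; -2.5000 1.5000]
K = S⁻¹·BᵀPA = [-0.4978 -0.0090; -0.3587 0.4350]
A−BK = [0.7803 -1.1211; 0.6323 -1.0291]
AᵀP(A−BK) = [0.4910 -0.4641; -0.4641 0.6065]
P' = Q + AᵀP(A−BK) = [13.4910 -4.9641; -4.9641 2.8565]
tr(P') = 16.3475

-0.4978 -0.0090 -0.3587 0.4350


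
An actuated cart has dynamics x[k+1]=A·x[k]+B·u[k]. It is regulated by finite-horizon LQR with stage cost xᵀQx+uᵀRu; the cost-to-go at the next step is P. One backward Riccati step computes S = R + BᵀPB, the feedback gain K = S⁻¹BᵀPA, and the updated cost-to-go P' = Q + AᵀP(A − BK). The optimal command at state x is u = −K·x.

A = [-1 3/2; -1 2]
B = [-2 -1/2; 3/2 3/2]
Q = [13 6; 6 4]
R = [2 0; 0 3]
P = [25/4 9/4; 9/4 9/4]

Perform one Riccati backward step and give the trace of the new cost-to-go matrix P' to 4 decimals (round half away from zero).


35.0505

BᵀP = [-9.1250 -1.1250; 0.2500 2.2500]
S = R + BᵀPB = [2 0; 0 3] + [16.5625 2.8750; 2.8750 3.2500] = [18.5625 2.8750; 2.8750 6.2500]
BᵀPA = [10.2500 -15.9375; -2.5000 4.8750]
K = S⁻¹·BᵀPA = [0.6613 -1.0545; -0.7042 1.2651]
A−BK = [-0.0296 0.0235; -0.9356 1.6842]
AᵀP(A−BK) = [4.4617 -7.7784; -7.7784 13.5887]
P' = Q + AᵀP(A−BK) = [17.4617 -1.7784; -1.7784 17.5887]
tr(P') = 35.0505


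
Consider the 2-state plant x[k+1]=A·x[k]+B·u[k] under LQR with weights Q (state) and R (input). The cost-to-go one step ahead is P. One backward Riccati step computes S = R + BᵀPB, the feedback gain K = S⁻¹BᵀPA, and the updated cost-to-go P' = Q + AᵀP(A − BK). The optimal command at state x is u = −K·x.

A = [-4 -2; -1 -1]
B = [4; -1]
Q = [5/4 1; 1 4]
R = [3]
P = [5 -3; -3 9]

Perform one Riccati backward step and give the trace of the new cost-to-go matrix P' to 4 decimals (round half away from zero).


BᵀP = [23.0000 -21.0000]
S = R + BᵀPB = [3] + [113.0000] = [116.0000]
BᵀPA = [-71.0000 -25.0000]
K = S⁻¹·BᵀPA = [-0.6121 -0.2155]
A−BK = [-1.5517 -1.1379; -1.6121 -1.2155]
AᵀP(A−BK) = [21.5431 15.6983; 15.6983 11.6121]
P' = Q + AᵀP(A−BK) = [22.7931 16.6983; 16.6983 15.6121]
tr(P') = 38.4052

38.4052


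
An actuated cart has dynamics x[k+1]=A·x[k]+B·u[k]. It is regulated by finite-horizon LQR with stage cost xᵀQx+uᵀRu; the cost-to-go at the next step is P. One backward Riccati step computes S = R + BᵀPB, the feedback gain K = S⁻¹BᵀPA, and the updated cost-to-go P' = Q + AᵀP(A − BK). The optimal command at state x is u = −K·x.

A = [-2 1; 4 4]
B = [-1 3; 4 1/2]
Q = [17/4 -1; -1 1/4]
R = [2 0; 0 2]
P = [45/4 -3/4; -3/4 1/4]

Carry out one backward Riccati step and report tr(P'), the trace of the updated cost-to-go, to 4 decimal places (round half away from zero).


BᵀP = [-14.2500 1.7500; 33.3750 -2.1250]
S = R + BᵀPB = [2 0; 0 2] + [21.2500 -41.8750; -41.8750 99.0625] = [23.2500 -41.8750; -41.8750 101.0625]
BᵀPA = [35.5000 -7.2500; -75.2500 24.8750]
K = S⁻¹·BᵀPA = [0.7324 0.5182; -0.4411 0.4608]
A−BK = [0.0558 0.1357; 1.2911 1.6968]
AᵀP(A−BK) = [1.8056 0.7829; 0.7829 1.5433]
P' = Q + AᵀP(A−BK) = [6.0556 -0.2171; -0.2171 1.7933]
tr(P') = 7.8490

7.8490


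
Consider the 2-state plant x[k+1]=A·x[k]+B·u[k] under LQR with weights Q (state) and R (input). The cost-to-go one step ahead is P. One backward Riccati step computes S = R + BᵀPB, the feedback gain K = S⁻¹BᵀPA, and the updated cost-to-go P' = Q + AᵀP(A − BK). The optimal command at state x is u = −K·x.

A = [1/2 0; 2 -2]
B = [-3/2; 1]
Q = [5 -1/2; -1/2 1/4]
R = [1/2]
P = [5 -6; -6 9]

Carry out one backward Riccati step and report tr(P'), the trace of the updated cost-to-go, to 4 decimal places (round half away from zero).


10.9758

BᵀP = [-13.5000 18.0000]
S = R + BᵀPB = [1/2] + [38.2500] = [38.7500]
BᵀPA = [29.2500 -36.0000]
K = S⁻¹·BᵀPA = [0.7548 -0.9290]
A−BK = [1.6323 -1.3935; 1.2452 -1.0710]
AᵀP(A−BK) = [3.1710 -2.8258; -2.8258 2.5548]
P' = Q + AᵀP(A−BK) = [8.1710 -3.3258; -3.3258 2.8048]
tr(P') = 10.9758


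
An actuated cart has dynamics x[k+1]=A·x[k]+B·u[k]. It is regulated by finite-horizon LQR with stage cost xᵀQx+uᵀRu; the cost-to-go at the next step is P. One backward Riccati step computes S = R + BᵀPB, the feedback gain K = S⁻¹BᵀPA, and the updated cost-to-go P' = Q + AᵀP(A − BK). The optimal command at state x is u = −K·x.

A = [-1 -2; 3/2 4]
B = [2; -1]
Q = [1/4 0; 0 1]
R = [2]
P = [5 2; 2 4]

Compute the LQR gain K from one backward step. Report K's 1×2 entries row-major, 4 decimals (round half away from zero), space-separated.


-0.4444 -0.8889

BᵀP = [8.0000 0.0000]
S = R + BᵀPB = [2] + [16.0000] = [18.0000]
BᵀPA = [-8.0000 -16.0000]
K = S⁻¹·BᵀPA = [-0.4444 -0.8889]
A−BK = [-0.1111 -0.2222; 1.0556 3.1111]
AᵀP(A−BK) = [4.4444 12.8889; 12.8889 37.7778]
P' = Q + AᵀP(A−BK) = [4.6944 12.8889; 12.8889 38.7778]
tr(P') = 43.4722


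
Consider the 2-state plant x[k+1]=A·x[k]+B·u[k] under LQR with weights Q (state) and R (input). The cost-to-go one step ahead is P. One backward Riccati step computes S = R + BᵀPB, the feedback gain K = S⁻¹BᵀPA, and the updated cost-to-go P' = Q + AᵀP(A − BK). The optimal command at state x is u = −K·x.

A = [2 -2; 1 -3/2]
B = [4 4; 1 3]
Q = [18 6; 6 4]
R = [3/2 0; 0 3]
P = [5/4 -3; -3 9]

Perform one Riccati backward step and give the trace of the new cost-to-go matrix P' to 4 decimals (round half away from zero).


22.9185

BᵀP = [2.0000 -3.0000; -4.0000 15.0000]
S = R + BᵀPB = [3/2 0; 0 3] + [5.0000 -1.0000; -1.0000 29.0000] = [6.5000 -1.0000; -1.0000 32.0000]
BᵀPA = [1.0000 0.5000; 7.0000 -14.5000]
K = S⁻¹·BᵀPA = [0.1884 0.0072; 0.2246 -0.4529]
A−BK = [0.3478 -0.2174; 0.1377 -0.1486]
AᵀP(A−BK) = [0.2391 -0.3370; -0.3370 0.6793]
P' = Q + AᵀP(A−BK) = [18.2391 5.6630; 5.6630 4.6793]
tr(P') = 22.9185


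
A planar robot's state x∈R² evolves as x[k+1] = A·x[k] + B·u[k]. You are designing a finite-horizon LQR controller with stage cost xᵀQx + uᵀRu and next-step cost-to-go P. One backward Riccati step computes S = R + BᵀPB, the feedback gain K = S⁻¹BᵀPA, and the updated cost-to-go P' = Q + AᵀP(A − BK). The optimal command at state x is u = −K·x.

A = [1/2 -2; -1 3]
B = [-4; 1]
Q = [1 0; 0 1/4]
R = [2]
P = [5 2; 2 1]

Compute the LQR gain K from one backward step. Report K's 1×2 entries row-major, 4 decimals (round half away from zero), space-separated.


BᵀP = [-18.0000 -7.0000]
S = R + BᵀPB = [2] + [65.0000] = [67.0000]
BᵀPA = [-2.0000 15.0000]
K = S⁻¹·BᵀPA = [-0.0299 0.2239]
A−BK = [0.3806 -1.1045; -0.9701 2.7761]
AᵀP(A−BK) = [0.1903 -0.5522; -0.5522 1.6418]
P' = Q + AᵀP(A−BK) = [1.1903 -0.5522; -0.5522 1.8918]
tr(P') = 3.0821

-0.0299 0.2239


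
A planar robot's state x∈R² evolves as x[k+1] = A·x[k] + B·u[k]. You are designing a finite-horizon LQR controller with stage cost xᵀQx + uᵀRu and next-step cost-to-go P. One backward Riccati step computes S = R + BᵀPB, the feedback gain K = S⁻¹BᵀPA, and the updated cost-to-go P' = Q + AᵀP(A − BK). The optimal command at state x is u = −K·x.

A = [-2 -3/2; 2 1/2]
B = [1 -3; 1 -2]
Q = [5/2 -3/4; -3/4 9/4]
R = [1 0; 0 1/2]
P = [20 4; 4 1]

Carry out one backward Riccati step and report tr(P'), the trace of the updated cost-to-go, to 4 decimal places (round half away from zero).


7.0075

BᵀP = [24.0000 5.0000; -68.0000 -14.0000]
S = R + BᵀPB = [1 0; 0 1/2] + [29.0000 -82.0000; -82.0000 232.0000] = [30.0000 -82.0000; -82.0000 232.5000]
BᵀPA = [-38.0000 -33.5000; 108.0000 95.0000]
K = S⁻¹·BᵀPA = [0.0837 0.0050; 0.4940 0.4104]
A−BK = [-0.6016 -0.2739; 2.9044 1.3157]
AᵀP(A−BK) = [1.8247 0.8705; 0.8705 0.4328]
P' = Q + AᵀP(A−BK) = [4.3247 0.1205; 0.1205 2.6828]
tr(P') = 7.0075


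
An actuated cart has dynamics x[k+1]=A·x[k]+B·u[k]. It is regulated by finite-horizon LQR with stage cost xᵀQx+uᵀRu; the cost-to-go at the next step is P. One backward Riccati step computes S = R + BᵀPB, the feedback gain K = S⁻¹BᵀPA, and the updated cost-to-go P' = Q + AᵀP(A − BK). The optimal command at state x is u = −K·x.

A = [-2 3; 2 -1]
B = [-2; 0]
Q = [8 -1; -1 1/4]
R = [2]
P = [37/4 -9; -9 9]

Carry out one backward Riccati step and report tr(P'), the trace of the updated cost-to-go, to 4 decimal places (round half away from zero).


24.3397

BᵀP = [-18.5000 18.0000]
S = R + BᵀPB = [2] + [37.0000] = [39.0000]
BᵀPA = [73.0000 -73.5000]
K = S⁻¹·BᵀPA = [1.8718 -1.8846]
A−BK = [1.7436 -0.7692; 2.0000 -1.0000]
AᵀP(A−BK) = [8.3590 -7.9231; -7.9231 7.7308]
P' = Q + AᵀP(A−BK) = [16.3590 -8.9231; -8.9231 7.9808]
tr(P') = 24.3397


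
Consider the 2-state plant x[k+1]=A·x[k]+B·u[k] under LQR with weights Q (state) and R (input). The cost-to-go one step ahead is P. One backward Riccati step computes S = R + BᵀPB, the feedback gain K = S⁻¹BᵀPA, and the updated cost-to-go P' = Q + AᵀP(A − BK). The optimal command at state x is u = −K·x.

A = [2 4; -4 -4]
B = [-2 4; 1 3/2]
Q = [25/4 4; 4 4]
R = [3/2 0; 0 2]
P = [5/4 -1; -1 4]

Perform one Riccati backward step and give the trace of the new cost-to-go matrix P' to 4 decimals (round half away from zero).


BᵀP = [-3.5000 6.0000; 3.5000 2.0000]
S = R + BᵀPB = [3/2 0; 0 2] + [13.0000 -5.0000; -5.0000 17.0000] = [14.5000 -5.0000; -5.0000 19.0000]
BᵀPA = [-31.0000 -38.0000; -1.0000 6.0000]
K = S⁻¹·BᵀPA = [-2.3713 -2.7625; -0.6766 -0.4112]
A−BK = [-0.0359 0.1198; -0.6138 -0.6208]
AᵀP(A−BK) = [10.8144 11.9521; 11.9521 13.4930]
P' = Q + AᵀP(A−BK) = [17.0644 15.9521; 15.9521 17.4930]
tr(P') = 34.5574

34.5574


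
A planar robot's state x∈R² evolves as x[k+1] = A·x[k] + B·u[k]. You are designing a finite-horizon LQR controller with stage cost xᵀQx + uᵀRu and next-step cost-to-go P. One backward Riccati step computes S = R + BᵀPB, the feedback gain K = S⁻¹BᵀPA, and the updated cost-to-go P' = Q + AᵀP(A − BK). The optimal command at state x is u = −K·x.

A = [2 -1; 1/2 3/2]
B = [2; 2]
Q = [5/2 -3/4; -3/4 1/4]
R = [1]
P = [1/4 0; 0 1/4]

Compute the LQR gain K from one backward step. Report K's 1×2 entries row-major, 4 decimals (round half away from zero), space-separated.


BᵀP = [0.5000 0.5000]
S = R + BᵀPB = [1] + [2.0000] = [3.0000]
BᵀPA = [1.2500 0.2500]
K = S⁻¹·BᵀPA = [0.4167 0.0833]
A−BK = [1.1667 -1.1667; -0.3333 1.3333]
AᵀP(A−BK) = [0.5417 -0.4167; -0.4167 0.7917]
P' = Q + AᵀP(A−BK) = [3.0417 -1.1667; -1.1667 1.0417]
tr(P') = 4.0833

0.4167 0.0833
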